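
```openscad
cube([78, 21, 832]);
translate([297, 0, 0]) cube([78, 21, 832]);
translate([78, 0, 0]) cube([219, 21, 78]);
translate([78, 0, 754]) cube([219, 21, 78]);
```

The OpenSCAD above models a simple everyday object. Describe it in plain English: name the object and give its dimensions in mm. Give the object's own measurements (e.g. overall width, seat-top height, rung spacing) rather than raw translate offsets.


A rectangular picture frame lying in the x–z plane (depth along y). The opening is 219 mm wide (x) by 676 mm tall (z), surrounded by a border 78 mm wide on all four sides. The frame is 21 mm deep and is made of two full-height vertical stiles with two horizontal rails fitted between them.


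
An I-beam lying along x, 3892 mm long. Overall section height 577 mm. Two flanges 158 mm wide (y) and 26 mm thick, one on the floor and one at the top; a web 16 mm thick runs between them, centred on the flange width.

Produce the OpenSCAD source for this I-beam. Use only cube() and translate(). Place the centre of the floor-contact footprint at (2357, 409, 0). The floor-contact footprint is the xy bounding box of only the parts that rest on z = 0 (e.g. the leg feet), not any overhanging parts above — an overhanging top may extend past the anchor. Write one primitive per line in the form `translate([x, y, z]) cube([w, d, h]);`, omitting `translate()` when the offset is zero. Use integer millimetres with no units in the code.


translate([411, 330, 0]) cube([3892, 158, 26]);
translate([411, 401, 26]) cube([3892, 16, 525]);
translate([411, 330, 551]) cube([3892, 158, 26]);


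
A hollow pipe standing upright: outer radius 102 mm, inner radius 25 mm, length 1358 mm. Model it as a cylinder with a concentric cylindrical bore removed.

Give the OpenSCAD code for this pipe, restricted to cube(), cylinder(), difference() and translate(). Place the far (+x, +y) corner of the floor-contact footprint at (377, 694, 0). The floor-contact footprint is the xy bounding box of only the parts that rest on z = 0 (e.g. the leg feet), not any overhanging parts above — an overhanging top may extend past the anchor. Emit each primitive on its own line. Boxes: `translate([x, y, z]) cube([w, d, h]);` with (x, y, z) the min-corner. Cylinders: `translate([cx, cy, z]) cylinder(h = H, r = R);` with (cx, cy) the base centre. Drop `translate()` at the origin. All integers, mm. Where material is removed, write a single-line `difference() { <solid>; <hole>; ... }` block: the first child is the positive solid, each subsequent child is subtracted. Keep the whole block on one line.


difference() { translate([275, 592, 0]) cylinder(h = 1358, r = 102); translate([275, 592, 0]) cylinder(h = 1358, r = 25); }


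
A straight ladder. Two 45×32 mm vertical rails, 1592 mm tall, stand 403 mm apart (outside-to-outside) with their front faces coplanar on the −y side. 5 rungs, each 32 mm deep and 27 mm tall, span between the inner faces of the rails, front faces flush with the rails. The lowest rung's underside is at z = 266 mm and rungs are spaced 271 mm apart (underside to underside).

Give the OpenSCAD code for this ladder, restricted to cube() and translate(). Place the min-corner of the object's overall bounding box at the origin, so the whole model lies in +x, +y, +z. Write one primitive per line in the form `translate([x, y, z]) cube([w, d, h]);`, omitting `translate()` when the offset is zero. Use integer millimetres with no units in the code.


cube([45, 32, 1592]);
translate([358, 0, 0]) cube([45, 32, 1592]);
translate([45, 0, 266]) cube([313, 32, 27]);
translate([45, 0, 537]) cube([313, 32, 27]);
translate([45, 0, 808]) cube([313, 32, 27]);
translate([45, 0, 1079]) cube([313, 32, 27]);
translate([45, 0, 1350]) cube([313, 32, 27]);


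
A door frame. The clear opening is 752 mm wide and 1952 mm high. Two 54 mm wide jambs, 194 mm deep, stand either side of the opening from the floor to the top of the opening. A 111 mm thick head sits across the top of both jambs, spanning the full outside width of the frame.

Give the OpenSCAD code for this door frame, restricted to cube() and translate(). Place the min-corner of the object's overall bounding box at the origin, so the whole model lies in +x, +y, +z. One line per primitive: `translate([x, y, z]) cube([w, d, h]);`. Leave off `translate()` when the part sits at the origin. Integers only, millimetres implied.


cube([54, 194, 1952]);
translate([806, 0, 0]) cube([54, 194, 1952]);
translate([0, 0, 1952]) cube([860, 194, 111]);


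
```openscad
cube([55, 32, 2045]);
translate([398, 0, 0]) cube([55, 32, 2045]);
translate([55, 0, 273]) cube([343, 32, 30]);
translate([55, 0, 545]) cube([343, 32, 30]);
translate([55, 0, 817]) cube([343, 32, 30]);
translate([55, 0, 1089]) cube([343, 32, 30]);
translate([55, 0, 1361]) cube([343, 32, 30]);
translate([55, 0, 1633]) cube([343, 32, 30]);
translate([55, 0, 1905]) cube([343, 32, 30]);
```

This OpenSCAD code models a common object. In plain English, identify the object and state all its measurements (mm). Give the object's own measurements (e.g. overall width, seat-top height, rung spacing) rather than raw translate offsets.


A straight ladder. Two 55×32 mm vertical rails, 2045 mm tall, stand 453 mm apart (outside-to-outside) with their front faces coplanar on the −y side. 7 rungs, each 32 mm deep and 30 mm tall, span between the inner faces of the rails, front faces flush with the rails. The lowest rung's underside is at z = 273 mm and rungs are spaced 272 mm apart (underside to underside).


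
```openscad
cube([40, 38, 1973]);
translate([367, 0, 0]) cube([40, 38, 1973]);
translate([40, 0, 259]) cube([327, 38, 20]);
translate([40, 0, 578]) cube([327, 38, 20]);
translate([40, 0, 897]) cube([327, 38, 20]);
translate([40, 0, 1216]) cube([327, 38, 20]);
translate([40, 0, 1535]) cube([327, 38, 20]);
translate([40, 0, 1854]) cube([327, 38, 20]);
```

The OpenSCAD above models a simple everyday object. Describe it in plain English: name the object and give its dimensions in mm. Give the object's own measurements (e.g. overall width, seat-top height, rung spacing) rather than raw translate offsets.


A straight ladder. Two 40×38 mm vertical rails, 1973 mm tall, stand 407 mm apart (outside-to-outside) with their front faces coplanar on the −y side. 6 rungs, each 38 mm deep and 20 mm tall, span between the inner faces of the rails, front faces flush with the rails. The lowest rung's underside is at z = 259 mm and rungs are spaced 319 mm apart (underside to underside).


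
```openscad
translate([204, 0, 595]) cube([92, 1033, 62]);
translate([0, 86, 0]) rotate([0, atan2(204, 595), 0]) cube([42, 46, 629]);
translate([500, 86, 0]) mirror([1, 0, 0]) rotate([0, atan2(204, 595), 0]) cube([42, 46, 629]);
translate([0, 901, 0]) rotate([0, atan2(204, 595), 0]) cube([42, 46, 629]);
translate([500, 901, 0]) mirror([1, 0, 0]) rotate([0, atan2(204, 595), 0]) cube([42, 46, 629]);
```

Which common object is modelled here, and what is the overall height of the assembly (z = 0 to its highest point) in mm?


A sawhorse. The overall height is 657 mm.

A beam across two mirrored pairs of raked legs — a sawhorse. The beam's underside is at z = 595 (matching the legs' vertical rise in atan2(204, 595)) and the beam is 62 mm tall, so its top is at 595 + 62 = 657 mm. The raked legs top out at the beam's underside, so that is the highest point.


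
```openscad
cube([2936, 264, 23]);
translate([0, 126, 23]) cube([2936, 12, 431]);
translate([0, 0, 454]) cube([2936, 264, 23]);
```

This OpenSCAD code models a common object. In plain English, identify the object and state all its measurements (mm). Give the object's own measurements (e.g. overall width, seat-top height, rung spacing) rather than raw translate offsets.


An I-beam lying along x, 2936 mm long. Overall section height 477 mm. Two flanges 264 mm wide (y) and 23 mm thick, one on the floor and one at the top; a web 12 mm thick runs between them, centred on the flange width.


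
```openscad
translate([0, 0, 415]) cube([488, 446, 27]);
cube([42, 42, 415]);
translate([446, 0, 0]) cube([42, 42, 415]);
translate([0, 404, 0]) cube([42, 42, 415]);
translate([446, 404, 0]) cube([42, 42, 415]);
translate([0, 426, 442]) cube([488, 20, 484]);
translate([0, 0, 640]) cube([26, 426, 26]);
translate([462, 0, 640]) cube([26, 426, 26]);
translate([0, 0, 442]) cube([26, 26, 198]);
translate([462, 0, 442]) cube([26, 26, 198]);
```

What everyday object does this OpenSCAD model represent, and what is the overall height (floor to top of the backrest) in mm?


A chair. The overall height is 926 mm.

A slab on four corner posts with a tall panel at the back — a chair. The seat slab sits at z = 415 with thickness 27, and the 484 mm backrest starts at the seat top, so the overall height is 415 + 27 + 484 = 926 mm.


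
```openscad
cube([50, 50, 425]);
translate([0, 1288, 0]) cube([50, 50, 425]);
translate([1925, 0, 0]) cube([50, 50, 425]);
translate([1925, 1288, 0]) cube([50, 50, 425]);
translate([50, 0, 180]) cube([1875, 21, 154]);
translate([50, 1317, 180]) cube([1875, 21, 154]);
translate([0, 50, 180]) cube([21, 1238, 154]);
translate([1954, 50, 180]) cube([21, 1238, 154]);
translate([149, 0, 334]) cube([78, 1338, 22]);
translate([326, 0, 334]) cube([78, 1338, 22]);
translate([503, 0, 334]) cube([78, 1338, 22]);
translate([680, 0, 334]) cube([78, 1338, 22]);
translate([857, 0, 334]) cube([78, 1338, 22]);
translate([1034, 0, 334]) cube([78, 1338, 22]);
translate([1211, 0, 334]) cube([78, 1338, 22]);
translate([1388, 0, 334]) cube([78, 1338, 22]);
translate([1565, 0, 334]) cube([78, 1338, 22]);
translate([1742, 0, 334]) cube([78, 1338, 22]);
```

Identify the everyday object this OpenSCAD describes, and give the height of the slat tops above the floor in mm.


A bed frame. The slat-top height is 356 mm.

Four posts, four rails, and a row of slats — a bed frame. Slats sit on the rails at z = 180 + 154 = 334; with slat thickness 22, the top is 356 mm.


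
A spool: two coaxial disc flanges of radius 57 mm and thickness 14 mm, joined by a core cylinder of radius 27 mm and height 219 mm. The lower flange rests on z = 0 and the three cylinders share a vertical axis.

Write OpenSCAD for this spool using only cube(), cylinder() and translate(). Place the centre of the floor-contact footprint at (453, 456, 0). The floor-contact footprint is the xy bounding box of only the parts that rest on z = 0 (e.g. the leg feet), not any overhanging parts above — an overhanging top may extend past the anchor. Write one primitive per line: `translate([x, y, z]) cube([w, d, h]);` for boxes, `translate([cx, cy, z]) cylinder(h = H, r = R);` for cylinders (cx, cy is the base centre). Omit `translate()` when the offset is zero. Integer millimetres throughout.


translate([453, 456, 0]) cylinder(h = 14, r = 57);
translate([453, 456, 14]) cylinder(h = 219, r = 27);
translate([453, 456, 233]) cylinder(h = 14, r = 57);


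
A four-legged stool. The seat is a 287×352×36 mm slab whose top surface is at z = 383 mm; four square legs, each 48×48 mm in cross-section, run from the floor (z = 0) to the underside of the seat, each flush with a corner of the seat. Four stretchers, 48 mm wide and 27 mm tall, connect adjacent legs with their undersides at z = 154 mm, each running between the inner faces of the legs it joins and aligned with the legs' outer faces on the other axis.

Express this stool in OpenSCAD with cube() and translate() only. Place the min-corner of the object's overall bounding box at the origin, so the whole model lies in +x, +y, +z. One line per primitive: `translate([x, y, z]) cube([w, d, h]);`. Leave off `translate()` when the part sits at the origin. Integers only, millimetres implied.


// leg_h = 383 - 36 = 347
// stretcher span = 287 - 2*48 = 191
translate([0, 0, 347]) cube([287, 352, 36]);
cube([48, 48, 347]);
translate([239, 0, 0]) cube([48, 48, 347]);
translate([0, 304, 0]) cube([48, 48, 347]);
translate([239, 304, 0]) cube([48, 48, 347]);
translate([48, 0, 154]) cube([191, 48, 27]);
translate([48, 304, 154]) cube([191, 48, 27]);
translate([0, 48, 154]) cube([48, 256, 27]);
translate([239, 48, 154]) cube([48, 256, 27]);


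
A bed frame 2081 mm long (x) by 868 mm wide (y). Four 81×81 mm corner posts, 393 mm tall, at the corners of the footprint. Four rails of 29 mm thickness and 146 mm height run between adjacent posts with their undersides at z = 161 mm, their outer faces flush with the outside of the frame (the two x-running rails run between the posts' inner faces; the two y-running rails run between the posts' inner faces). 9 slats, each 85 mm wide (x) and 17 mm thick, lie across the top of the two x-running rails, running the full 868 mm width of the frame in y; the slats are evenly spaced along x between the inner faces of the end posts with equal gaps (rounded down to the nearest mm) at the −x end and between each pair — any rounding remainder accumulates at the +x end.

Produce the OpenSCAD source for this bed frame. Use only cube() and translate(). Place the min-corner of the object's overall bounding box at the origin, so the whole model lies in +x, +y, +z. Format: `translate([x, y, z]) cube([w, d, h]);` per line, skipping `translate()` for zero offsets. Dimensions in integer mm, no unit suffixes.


cube([81, 81, 393]);
translate([0, 787, 0]) cube([81, 81, 393]);
translate([2000, 0, 0]) cube([81, 81, 393]);
translate([2000, 787, 0]) cube([81, 81, 393]);
translate([81, 0, 161]) cube([1919, 29, 146]);
translate([81, 839, 161]) cube([1919, 29, 146]);
translate([0, 81, 161]) cube([29, 706, 146]);
translate([2052, 81, 161]) cube([29, 706, 146]);
translate([196, 0, 307]) cube([85, 868, 17]);
translate([396, 0, 307]) cube([85, 868, 17]);
translate([596, 0, 307]) cube([85, 868, 17]);
translate([796, 0, 307]) cube([85, 868, 17]);
translate([996, 0, 307]) cube([85, 868, 17]);
translate([1196, 0, 307]) cube([85, 868, 17]);
translate([1396, 0, 307]) cube([85, 868, 17]);
translate([1596, 0, 307]) cube([85, 868, 17]);
translate([1796, 0, 307]) cube([85, 868, 17]);


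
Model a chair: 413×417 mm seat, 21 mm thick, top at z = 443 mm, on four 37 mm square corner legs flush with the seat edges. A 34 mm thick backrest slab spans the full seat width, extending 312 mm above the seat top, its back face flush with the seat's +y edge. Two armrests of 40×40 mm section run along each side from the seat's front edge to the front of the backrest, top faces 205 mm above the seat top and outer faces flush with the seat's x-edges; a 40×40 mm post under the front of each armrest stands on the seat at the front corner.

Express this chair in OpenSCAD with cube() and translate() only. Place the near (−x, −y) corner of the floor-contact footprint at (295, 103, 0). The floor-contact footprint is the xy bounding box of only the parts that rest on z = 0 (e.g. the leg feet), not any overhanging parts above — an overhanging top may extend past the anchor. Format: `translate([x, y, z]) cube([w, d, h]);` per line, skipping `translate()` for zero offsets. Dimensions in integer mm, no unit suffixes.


translate([295, 103, 422]) cube([413, 417, 21]);
translate([295, 103, 0]) cube([37, 37, 422]);
translate([671, 103, 0]) cube([37, 37, 422]);
translate([295, 483, 0]) cube([37, 37, 422]);
translate([671, 483, 0]) cube([37, 37, 422]);
translate([295, 486, 443]) cube([413, 34, 312]);
translate([295, 103, 608]) cube([40, 383, 40]);
translate([668, 103, 608]) cube([40, 383, 40]);
translate([295, 103, 443]) cube([40, 40, 165]);
translate([668, 103, 443]) cube([40, 40, 165]);


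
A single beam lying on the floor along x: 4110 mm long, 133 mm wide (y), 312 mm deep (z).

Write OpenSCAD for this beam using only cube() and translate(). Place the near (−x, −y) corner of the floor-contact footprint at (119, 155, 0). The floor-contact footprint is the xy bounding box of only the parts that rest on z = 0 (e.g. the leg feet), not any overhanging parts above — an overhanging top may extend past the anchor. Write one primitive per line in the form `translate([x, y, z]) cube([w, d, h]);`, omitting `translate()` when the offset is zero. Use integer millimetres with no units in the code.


translate([119, 155, 0]) cube([4110, 133, 312]);


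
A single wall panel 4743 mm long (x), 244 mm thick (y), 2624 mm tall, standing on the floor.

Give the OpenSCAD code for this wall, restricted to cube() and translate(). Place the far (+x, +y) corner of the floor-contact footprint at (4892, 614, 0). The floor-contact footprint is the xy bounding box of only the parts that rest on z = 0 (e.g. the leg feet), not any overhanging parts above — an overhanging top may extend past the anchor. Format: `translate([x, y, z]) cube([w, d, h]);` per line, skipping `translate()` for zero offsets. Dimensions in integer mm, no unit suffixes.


translate([149, 370, 0]) cube([4743, 244, 2624]);


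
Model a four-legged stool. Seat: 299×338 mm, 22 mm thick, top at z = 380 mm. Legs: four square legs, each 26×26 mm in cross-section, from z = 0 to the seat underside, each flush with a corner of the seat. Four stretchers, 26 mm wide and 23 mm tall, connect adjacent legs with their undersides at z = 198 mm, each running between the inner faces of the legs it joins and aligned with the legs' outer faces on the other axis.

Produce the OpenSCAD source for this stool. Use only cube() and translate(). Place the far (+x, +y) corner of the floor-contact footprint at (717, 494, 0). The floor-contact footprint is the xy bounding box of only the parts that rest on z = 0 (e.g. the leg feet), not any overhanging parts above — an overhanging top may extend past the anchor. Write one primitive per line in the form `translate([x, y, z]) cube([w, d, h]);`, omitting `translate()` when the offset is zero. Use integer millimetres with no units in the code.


translate([418, 156, 358]) cube([299, 338, 22]);
translate([418, 156, 0]) cube([26, 26, 358]);
translate([691, 156, 0]) cube([26, 26, 358]);
translate([418, 468, 0]) cube([26, 26, 358]);
translate([691, 468, 0]) cube([26, 26, 358]);
translate([444, 156, 198]) cube([247, 26, 23]);
translate([444, 468, 198]) cube([247, 26, 23]);
translate([418, 182, 198]) cube([26, 286, 23]);
translate([691, 182, 198]) cube([26, 286, 23]);


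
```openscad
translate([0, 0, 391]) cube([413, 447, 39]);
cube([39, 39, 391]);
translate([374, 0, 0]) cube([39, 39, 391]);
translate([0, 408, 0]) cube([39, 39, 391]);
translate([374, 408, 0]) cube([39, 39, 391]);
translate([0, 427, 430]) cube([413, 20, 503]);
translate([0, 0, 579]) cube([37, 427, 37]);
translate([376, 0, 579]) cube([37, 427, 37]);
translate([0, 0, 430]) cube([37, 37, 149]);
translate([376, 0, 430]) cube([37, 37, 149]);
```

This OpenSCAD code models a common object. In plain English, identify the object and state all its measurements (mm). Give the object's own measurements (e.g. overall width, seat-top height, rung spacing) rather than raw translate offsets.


A chair. The seat is a 413×447×39 mm slab with its top at z = 430 mm, on four 39×39 mm corner legs (flush with the seat edges, standing on z = 0). A flat backrest 20 mm thick, 503 mm tall, spans the full seat width and rises from the seat top along its +y edge, rear face flush with the rear of the seat. Two armrests of 37×37 mm section run along each side from the seat's front edge to the front of the backrest, top faces 186 mm above the seat top and outer faces flush with the seat's x-edges; a 37×37 mm post under the front of each armrest stands on the seat at the front corner.


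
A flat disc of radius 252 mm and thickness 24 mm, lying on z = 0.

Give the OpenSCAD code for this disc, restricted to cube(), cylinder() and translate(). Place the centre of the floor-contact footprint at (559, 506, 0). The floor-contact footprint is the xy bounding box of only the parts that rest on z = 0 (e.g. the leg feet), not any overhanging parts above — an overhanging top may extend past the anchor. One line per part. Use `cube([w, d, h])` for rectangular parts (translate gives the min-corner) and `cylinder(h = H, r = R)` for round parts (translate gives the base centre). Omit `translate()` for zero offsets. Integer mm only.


translate([559, 506, 0]) cylinder(h = 24, r = 252);


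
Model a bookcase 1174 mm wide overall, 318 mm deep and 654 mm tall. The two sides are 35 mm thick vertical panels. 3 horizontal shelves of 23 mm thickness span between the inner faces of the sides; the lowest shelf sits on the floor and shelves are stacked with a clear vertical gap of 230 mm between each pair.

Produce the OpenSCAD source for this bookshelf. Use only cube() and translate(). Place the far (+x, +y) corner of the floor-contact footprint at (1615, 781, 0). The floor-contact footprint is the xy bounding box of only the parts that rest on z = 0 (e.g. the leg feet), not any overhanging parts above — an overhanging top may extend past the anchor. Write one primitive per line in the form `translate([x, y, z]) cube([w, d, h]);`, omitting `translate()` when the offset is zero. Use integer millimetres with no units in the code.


translate([441, 463, 0]) cube([35, 318, 654]);
translate([1580, 463, 0]) cube([35, 318, 654]);
translate([476, 463, 0]) cube([1104, 318, 23]);
translate([476, 463, 253]) cube([1104, 318, 23]);
translate([476, 463, 506]) cube([1104, 318, 23]);


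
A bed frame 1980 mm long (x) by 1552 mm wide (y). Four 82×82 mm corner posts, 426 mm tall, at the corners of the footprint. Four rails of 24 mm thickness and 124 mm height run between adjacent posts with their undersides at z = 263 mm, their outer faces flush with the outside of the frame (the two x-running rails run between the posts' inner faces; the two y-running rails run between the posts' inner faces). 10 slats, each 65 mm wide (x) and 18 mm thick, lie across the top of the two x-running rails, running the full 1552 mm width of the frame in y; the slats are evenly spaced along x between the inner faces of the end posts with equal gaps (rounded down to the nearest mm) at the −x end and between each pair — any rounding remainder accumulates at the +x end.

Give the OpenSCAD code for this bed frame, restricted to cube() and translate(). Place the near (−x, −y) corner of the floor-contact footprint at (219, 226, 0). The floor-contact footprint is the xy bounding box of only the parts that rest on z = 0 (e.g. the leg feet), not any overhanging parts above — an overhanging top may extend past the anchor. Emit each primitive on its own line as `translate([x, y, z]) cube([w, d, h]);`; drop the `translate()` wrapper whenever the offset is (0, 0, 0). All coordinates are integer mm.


translate([219, 226, 0]) cube([82, 82, 426]);
translate([219, 1696, 0]) cube([82, 82, 426]);
translate([2117, 226, 0]) cube([82, 82, 426]);
translate([2117, 1696, 0]) cube([82, 82, 426]);
translate([301, 226, 263]) cube([1816, 24, 124]);
translate([301, 1754, 263]) cube([1816, 24, 124]);
translate([219, 308, 263]) cube([24, 1388, 124]);
translate([2175, 308, 263]) cube([24, 1388, 124]);
translate([407, 226, 387]) cube([65, 1552, 18]);
translate([578, 226, 387]) cube([65, 1552, 18]);
translate([749, 226, 387]) cube([65, 1552, 18]);
translate([920, 226, 387]) cube([65, 1552, 18]);
translate([1091, 226, 387]) cube([65, 1552, 18]);
translate([1262, 226, 387]) cube([65, 1552, 18]);
translate([1433, 226, 387]) cube([65, 1552, 18]);
translate([1604, 226, 387]) cube([65, 1552, 18]);
translate([1775, 226, 387]) cube([65, 1552, 18]);
translate([1946, 226, 387]) cube([65, 1552, 18]);


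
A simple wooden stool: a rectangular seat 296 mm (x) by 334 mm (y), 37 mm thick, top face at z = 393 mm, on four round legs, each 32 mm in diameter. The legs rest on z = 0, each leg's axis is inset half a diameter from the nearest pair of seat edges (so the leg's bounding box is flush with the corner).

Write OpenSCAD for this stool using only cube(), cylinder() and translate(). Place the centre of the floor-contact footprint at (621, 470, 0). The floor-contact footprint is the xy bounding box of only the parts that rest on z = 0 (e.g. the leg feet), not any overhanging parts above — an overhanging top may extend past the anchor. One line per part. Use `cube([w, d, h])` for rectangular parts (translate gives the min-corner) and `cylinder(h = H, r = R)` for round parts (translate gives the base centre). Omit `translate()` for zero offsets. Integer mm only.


translate([473, 303, 356]) cube([296, 334, 37]);
translate([489, 319, 0]) cylinder(h = 356, r = 16);
translate([753, 319, 0]) cylinder(h = 356, r = 16);
translate([489, 621, 0]) cylinder(h = 356, r = 16);
translate([753, 621, 0]) cylinder(h = 356, r = 16);


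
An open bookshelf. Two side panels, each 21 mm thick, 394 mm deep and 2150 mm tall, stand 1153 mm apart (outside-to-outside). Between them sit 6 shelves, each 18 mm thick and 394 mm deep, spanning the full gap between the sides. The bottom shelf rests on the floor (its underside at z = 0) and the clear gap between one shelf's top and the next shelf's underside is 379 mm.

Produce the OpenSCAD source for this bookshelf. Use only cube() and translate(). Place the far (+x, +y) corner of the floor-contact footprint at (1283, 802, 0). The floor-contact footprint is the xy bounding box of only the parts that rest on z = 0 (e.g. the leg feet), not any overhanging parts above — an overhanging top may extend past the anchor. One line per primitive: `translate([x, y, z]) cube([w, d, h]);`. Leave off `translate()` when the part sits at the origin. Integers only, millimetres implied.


translate([130, 408, 0]) cube([21, 394, 2150]);
translate([1262, 408, 0]) cube([21, 394, 2150]);
translate([151, 408, 0]) cube([1111, 394, 18]);
translate([151, 408, 397]) cube([1111, 394, 18]);
translate([151, 408, 794]) cube([1111, 394, 18]);
translate([151, 408, 1191]) cube([1111, 394, 18]);
translate([151, 408, 1588]) cube([1111, 394, 18]);
translate([151, 408, 1985]) cube([1111, 394, 18]);


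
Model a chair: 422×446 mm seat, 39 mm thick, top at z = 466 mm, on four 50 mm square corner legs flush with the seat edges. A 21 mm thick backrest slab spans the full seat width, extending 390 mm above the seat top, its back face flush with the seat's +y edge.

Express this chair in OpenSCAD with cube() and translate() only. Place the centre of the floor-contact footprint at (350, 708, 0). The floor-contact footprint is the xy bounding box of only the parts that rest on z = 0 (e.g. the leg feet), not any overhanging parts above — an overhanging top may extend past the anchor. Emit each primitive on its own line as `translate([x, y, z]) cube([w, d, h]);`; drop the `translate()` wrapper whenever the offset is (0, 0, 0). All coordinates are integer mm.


// leg_h = 466 - 39 = 427
translate([139, 485, 427]) cube([422, 446, 39]);
translate([139, 485, 0]) cube([50, 50, 427]);
translate([511, 485, 0]) cube([50, 50, 427]);
translate([139, 881, 0]) cube([50, 50, 427]);
translate([511, 881, 0]) cube([50, 50, 427]);
translate([139, 910, 466]) cube([422, 21, 390]);


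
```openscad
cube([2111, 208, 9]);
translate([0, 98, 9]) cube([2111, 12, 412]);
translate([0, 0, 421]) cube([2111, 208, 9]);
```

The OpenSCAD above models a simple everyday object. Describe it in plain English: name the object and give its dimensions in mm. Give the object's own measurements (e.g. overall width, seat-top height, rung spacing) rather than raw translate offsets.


An I-beam lying along x, 2111 mm long. Overall section height 430 mm. Two flanges 208 mm wide (y) and 9 mm thick, one on the floor and one at the top; a web 12 mm thick runs between them, centred on the flange width.


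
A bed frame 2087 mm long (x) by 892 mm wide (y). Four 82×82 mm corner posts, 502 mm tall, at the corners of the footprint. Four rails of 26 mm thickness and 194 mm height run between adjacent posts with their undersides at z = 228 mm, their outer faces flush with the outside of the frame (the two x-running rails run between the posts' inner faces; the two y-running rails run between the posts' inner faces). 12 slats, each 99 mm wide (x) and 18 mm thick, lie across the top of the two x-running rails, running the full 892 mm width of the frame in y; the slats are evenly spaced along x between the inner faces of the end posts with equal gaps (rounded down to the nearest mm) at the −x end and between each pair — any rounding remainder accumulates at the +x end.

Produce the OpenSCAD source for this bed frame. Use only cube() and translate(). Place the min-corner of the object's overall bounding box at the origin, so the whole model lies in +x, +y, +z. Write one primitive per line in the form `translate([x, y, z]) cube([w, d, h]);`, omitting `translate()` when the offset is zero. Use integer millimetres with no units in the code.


cube([82, 82, 502]);
translate([0, 810, 0]) cube([82, 82, 502]);
translate([2005, 0, 0]) cube([82, 82, 502]);
translate([2005, 810, 0]) cube([82, 82, 502]);
translate([82, 0, 228]) cube([1923, 26, 194]);
translate([82, 866, 228]) cube([1923, 26, 194]);
translate([0, 82, 228]) cube([26, 728, 194]);
translate([2061, 82, 228]) cube([26, 728, 194]);
translate([138, 0, 422]) cube([99, 892, 18]);
translate([293, 0, 422]) cube([99, 892, 18]);
translate([448, 0, 422]) cube([99, 892, 18]);
translate([603, 0, 422]) cube([99, 892, 18]);
translate([758, 0, 422]) cube([99, 892, 18]);
translate([913, 0, 422]) cube([99, 892, 18]);
translate([1068, 0, 422]) cube([99, 892, 18]);
translate([1223, 0, 422]) cube([99, 892, 18]);
translate([1378, 0, 422]) cube([99, 892, 18]);
translate([1533, 0, 422]) cube([99, 892, 18]);
translate([1688, 0, 422]) cube([99, 892, 18]);
translate([1843, 0, 422]) cube([99, 892, 18]);


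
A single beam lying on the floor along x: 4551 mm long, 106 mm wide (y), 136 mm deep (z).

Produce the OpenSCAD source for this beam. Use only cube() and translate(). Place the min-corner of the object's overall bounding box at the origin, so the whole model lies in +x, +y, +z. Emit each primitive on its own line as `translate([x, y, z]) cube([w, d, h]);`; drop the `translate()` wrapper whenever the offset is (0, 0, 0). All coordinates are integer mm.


cube([4551, 106, 136]);


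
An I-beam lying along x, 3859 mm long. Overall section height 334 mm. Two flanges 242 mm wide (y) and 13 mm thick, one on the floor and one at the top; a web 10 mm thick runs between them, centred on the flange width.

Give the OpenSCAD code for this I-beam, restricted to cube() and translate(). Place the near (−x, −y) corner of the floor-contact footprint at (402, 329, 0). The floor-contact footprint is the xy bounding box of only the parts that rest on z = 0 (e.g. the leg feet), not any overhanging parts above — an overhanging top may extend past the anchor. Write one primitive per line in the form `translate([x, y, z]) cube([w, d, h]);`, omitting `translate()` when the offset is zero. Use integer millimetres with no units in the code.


translate([402, 329, 0]) cube([3859, 242, 13]);
translate([402, 445, 13]) cube([3859, 10, 308]);
translate([402, 329, 321]) cube([3859, 242, 13]);


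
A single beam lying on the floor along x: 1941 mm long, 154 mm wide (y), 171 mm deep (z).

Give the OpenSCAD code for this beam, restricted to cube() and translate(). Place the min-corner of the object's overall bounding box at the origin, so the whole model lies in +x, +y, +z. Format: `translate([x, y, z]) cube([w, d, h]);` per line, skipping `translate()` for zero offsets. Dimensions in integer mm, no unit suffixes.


cube([1941, 154, 171]);


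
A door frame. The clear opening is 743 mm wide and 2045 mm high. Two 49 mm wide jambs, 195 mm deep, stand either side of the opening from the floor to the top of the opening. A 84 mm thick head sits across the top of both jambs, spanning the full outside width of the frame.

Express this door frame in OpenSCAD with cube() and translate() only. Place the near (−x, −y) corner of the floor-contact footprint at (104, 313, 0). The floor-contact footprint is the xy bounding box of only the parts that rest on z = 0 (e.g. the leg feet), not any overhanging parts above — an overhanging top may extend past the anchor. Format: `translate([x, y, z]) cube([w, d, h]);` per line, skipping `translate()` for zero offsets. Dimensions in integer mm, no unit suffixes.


translate([104, 313, 0]) cube([49, 195, 2045]);
translate([896, 313, 0]) cube([49, 195, 2045]);
translate([104, 313, 2045]) cube([841, 195, 84]);


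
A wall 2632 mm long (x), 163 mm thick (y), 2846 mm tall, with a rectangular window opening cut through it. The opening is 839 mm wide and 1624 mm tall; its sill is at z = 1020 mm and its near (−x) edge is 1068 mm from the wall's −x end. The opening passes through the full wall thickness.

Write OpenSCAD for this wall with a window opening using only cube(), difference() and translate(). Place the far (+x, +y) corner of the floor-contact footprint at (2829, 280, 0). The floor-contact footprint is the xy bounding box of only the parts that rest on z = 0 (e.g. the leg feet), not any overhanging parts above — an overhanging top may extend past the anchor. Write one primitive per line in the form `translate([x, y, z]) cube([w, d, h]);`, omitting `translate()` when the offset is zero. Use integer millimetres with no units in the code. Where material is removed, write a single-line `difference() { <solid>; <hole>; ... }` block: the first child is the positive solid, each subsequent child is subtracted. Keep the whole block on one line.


difference() { translate([197, 117, 0]) cube([2632, 163, 2846]); translate([1265, 117, 1020]) cube([839, 163, 1624]); }


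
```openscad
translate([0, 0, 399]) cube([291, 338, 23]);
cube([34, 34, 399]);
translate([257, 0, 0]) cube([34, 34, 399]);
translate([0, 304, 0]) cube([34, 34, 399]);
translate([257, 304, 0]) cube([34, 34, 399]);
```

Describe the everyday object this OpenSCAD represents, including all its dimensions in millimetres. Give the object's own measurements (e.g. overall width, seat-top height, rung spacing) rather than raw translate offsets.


A simple wooden stool: a rectangular seat 291 mm (x) by 338 mm (y), 23 mm thick, top face at z = 422 mm, on four square legs, each 34×34 mm in cross-section. The legs rest on z = 0, each flush with a corner of the seat.


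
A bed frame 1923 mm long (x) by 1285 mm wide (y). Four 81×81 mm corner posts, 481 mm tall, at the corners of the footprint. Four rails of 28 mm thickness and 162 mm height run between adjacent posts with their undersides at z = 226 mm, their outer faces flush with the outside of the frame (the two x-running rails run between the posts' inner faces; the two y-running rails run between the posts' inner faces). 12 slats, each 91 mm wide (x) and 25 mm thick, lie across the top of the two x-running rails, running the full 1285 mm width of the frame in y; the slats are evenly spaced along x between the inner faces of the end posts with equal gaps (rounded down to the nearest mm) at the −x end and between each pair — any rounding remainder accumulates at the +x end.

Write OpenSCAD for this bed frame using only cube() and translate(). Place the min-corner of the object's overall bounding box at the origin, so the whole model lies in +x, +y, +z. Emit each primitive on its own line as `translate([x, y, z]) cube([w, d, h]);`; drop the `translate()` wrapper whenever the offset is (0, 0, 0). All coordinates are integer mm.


cube([81, 81, 481]);
translate([0, 1204, 0]) cube([81, 81, 481]);
translate([1842, 0, 0]) cube([81, 81, 481]);
translate([1842, 1204, 0]) cube([81, 81, 481]);
translate([81, 0, 226]) cube([1761, 28, 162]);
translate([81, 1257, 226]) cube([1761, 28, 162]);
translate([0, 81, 226]) cube([28, 1123, 162]);
translate([1895, 81, 226]) cube([28, 1123, 162]);
translate([132, 0, 388]) cube([91, 1285, 25]);
translate([274, 0, 388]) cube([91, 1285, 25]);
translate([416, 0, 388]) cube([91, 1285, 25]);
translate([558, 0, 388]) cube([91, 1285, 25]);
translate([700, 0, 388]) cube([91, 1285, 25]);
translate([842, 0, 388]) cube([91, 1285, 25]);
translate([984, 0, 388]) cube([91, 1285, 25]);
translate([1126, 0, 388]) cube([91, 1285, 25]);
translate([1268, 0, 388]) cube([91, 1285, 25]);
translate([1410, 0, 388]) cube([91, 1285, 25]);
translate([1552, 0, 388]) cube([91, 1285, 25]);
translate([1694, 0, 388]) cube([91, 1285, 25]);


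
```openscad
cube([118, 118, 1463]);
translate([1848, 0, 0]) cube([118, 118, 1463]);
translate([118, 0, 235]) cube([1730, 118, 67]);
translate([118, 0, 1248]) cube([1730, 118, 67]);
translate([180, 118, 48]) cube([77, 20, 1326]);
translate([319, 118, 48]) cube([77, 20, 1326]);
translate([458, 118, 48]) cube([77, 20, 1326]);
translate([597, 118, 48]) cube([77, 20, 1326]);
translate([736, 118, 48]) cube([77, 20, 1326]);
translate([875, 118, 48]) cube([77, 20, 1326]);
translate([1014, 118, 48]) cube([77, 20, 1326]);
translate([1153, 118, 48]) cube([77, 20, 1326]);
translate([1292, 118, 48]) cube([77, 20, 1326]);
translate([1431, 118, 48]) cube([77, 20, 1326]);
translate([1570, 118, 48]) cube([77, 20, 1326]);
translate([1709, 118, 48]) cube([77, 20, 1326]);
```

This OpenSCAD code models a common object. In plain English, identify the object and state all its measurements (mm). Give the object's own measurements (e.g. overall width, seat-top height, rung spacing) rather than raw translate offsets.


A fence section. Two 118×118 mm posts, 1463 mm tall, stand on the floor with a clear span of 1730 mm between their inner faces. Two horizontal rails of 118×67 mm section span the gap between the posts with their undersides at z = 235 mm and z = 1248 mm, flush with the posts' −y face. 12 pickets, each 77 mm wide, 20 mm thick and 1326 mm tall, are fixed to the +y face of the rails with their bottoms at z = 48 mm, spaced across the span with a 62 mm gap after the −x post and between neighbouring pickets and before the +x post.


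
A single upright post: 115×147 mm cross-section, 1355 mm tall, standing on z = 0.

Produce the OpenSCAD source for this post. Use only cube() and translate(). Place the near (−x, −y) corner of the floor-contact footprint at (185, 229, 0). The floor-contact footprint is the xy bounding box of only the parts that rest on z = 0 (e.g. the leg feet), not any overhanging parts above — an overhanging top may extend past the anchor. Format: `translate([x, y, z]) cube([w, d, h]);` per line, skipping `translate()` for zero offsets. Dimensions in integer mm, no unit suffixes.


translate([185, 229, 0]) cube([115, 147, 1355]);


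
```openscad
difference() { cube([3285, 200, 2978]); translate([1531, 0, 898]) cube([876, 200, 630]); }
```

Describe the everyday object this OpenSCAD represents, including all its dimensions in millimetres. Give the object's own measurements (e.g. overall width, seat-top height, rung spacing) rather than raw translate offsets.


A wall 3285 mm long (x), 200 mm thick (y), 2978 mm tall, with a rectangular window opening cut through it. The opening is 876 mm wide and 630 mm tall; its sill is at z = 898 mm and its near (−x) edge is 1531 mm from the wall's −x end. The opening passes through the full wall thickness.


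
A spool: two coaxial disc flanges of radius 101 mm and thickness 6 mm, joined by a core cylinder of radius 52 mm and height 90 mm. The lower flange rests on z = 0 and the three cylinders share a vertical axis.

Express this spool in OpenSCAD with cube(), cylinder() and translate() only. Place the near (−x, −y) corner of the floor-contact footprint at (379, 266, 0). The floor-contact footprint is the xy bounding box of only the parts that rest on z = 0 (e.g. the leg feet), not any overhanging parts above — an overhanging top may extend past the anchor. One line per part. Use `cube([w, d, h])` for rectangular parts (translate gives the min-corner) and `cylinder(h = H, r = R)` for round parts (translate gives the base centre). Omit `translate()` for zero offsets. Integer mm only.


translate([480, 367, 0]) cylinder(h = 6, r = 101);
translate([480, 367, 6]) cylinder(h = 90, r = 52);
translate([480, 367, 96]) cylinder(h = 6, r = 101);


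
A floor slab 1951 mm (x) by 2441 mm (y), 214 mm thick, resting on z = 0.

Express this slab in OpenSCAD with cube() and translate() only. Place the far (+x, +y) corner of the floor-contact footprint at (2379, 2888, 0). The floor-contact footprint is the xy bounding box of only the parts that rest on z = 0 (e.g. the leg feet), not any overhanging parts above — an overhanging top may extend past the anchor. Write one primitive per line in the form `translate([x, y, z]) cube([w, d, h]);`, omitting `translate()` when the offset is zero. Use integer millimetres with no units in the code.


translate([428, 447, 0]) cube([1951, 2441, 214]);
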